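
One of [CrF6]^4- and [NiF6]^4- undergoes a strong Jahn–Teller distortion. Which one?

[CrF6]^4-

[CrF6]^4-: Summing ligand charges against the −4 overall charge gives an oxidation state of +2 for chromium. Group 6 minus oxidation state 2 gives a d⁴ configuration. Fluoride is a weak-field ligand for a first-row metal, so the complex is high-spin. The t₂g³e_g¹ (high-spin) configuration has an unevenly filled e_g set; the Jahn–Teller theorem predicts a tetragonal distortion (typically axial elongation) to lift the degeneracy.
[NiF6]^4-: Each fluoride is −1; balancing the −4 overall charge requires Ni(II). Nickel is a group-10 element; Ni(II) is therefore d⁸. The d⁸ configuration leaves the e_g set evenly filled (or empty) — no strong Jahn–Teller driving force.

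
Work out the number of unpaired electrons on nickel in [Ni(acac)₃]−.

Ligand charges: each acetylacetonate is −1. With an overall charge of −1 the nickel centre must be in the +2 oxidation state.
Nickel is a group-10 element; Ni(II) is therefore d⁸.
Counting donor atoms: 3×acetylacetonate (bidentate) → 6 donors. Coordination number = 6.
In an octahedral field the d⁸ configuration is t₂g⁶e_g² (only one arrangement possible), giving 2 unpaired electrons.

2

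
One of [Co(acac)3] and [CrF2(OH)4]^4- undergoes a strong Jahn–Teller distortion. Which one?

[CrF2(OH)4]^4-

[Co(acac)3]: Ligand charges: each acetylacetonate is −1. With an overall charge of 0 the cobalt centre must be in the +3 oxidation state. Group 9 minus oxidation state 3 gives a d⁶ configuration. Co(III) has an exceptionally large octahedral splitting and is low-spin with essentially every ligand except fluoride. The d⁶ configuration leaves the e_g set evenly filled (or empty) — no strong Jahn–Teller driving force.
[CrF2(OH)4]^4-: Ligand charges: each fluoride is −1; each hydroxide is −1. With an overall charge of −4 the chromium centre must be in the +2 oxidation state. Group 6 minus oxidation state 2 gives a d⁴ configuration. Fluoride and hydroxide are weak-field ligands for a first-row metal, so the complex is high-spin. The t₂g³e_g¹ (high-spin) configuration has an unevenly filled e_g set; the Jahn–Teller theorem predicts a tetragonal distortion (typically axial elongation) to lift the degeneracy.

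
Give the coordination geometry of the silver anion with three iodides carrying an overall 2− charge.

trigonal planar

Ligand charges: each iodide is −1. With an overall charge of −2 the silver centre must be in the +1 oxidation state.
Silver is a group-11 element; Ag(I) is therefore d¹⁰.
Coordination number: 3.
Three ligands around a d¹⁰ centre minimise repulsion in a trigonal-planar arrangement.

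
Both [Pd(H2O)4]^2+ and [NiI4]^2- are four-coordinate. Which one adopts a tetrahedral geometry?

For [Pd(H2O)4]^2+: Water is neutral; balancing the +2 overall charge requires Pd(II). Palladium is a group-10 element; Pd(II) is therefore d⁸. A 4d d⁸ ion has a large crystal-field splitting; square planar leaves the high-energy d_{x²−y²} orbital empty and maximises CFSE. → square planar.
For [NiI4]^2-: Summing ligand charges against the −2 overall charge gives an oxidation state of +2 for nickel. Group 10 minus oxidation state 2 gives a d⁸ configuration. Iodide is a weak-field ligand. With weak-field ligands the CFSE gain from square planar is small, so a 3d d⁸ ion takes the sterically preferred tetrahedral geometry. → tetrahedral.

[NiI4]^2-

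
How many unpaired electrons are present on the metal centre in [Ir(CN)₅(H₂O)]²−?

0

Summing ligand charges against the −2 overall charge gives an oxidation state of +3 for iridium.
Group 9 minus oxidation state 3 gives a d⁶ configuration.
The spin state decides the count: a 5d ion has a large Δₒ and is invariably low-spin.
An octahedral low-spin d⁶ ion is t₂g⁶e_g⁰, giving 0 unpaired electrons.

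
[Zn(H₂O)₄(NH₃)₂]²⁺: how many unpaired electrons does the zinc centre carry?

0

Water is neutral; ammonia is neutral; balancing the +2 overall charge requires Zn(II).
Group 12 minus oxidation state 2 gives a d¹⁰ configuration.
In an octahedral field the d¹⁰ configuration is t₂g⁶e_g⁴, giving 0 unpaired electrons.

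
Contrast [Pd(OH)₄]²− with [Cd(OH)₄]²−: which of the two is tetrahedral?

For [Pd(OH)₄]²−: Summing ligand charges against the −2 overall charge gives an oxidation state of +2 for palladium. Palladium is a group-10 element; Pd(II) is therefore d⁸. A 4d d⁸ ion has a large crystal-field splitting; square planar leaves the high-energy d_{x²−y²} orbital empty and maximises CFSE. → square planar.
For [Cd(OH)₄]²−: Ligand charges: each hydroxide is −1. With an overall charge of −2 the cadmium centre must be in the +2 oxidation state. Group 12 minus oxidation state 2 gives a d¹⁰ configuration. A d¹⁰ ion has no crystal-field stabilisation preference between square planar and tetrahedral, so four ligands adopt the sterically favoured tetrahedral geometry. → tetrahedral.

[Cd(OH)₄]²−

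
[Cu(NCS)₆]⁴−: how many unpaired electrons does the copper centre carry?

1 unpaired electron

Summing ligand charges against the −4 overall charge gives an oxidation state of +2 for copper.
Group 11 minus oxidation state 2 gives a d⁹ configuration.
In an octahedral field the d⁹ configuration is t₂g⁶e_g³ (only one arrangement possible), giving 1 unpaired electron.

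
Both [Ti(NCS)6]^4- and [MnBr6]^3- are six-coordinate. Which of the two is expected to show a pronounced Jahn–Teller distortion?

[MnBr6]^3-

[Ti(NCS)6]^4-: Ligand charges: each isothiocyanate is −1. With an overall charge of −4 the titanium centre must be in the +2 oxidation state. Ti sits in group 4, so the d-electron count is 4 − 2 = 2. The d² configuration leaves the e_g set evenly filled (or empty) — no strong Jahn–Teller driving force.
[MnBr6]^3-: Ligand charges: each bromide is −1. With an overall charge of −3 the manganese centre must be in the +3 oxidation state. Group 7 minus oxidation state 3 gives a d⁴ configuration. Bromide is a weak-field ligand for a first-row metal, so the complex is high-spin. The t₂g³e_g¹ (high-spin) configuration has an unevenly filled e_g set; the Jahn–Teller theorem predicts a tetragonal distortion (typically axial elongation) to lift the degeneracy.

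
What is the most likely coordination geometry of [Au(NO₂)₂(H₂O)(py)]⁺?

square planar

Each nitro (N-bound nitrite) is −1; water is neutral; pyridine is neutral; balancing the +1 overall charge requires Au(III).
Gold is a group-11 element; Au(III) is therefore d⁸.
Coordination number: 4.
A 5d d⁸ ion has a large crystal-field splitting; square planar leaves the high-energy d_{x²−y²} orbital empty and maximises CFSE.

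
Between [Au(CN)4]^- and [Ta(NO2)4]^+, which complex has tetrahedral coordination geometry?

For [Au(CN)4]^-: Ligand charges: each cyanide is −1. With an overall charge of −1 the gold centre must be in the +3 oxidation state. Gold is a group-11 element; Au(III) is therefore d⁸. A 5d d⁸ ion has a large crystal-field splitting; square planar leaves the high-energy d_{x²−y²} orbital empty and maximises CFSE. → square planar.
For [Ta(NO2)4]^+: Each nitro (N-bound nitrite) is −1; balancing the +1 overall charge requires Ta(V). Group 5 minus oxidation state 5 gives a d⁰ configuration. A d⁰ ion has no crystal-field stabilisation preference between square planar and tetrahedral, so four ligands adopt the sterically favoured tetrahedral geometry. → tetrahedral.

[Ta(NO2)4]^+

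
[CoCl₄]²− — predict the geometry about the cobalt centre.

tetrahedral

Summing ligand charges against the −2 overall charge gives an oxidation state of +2 for cobalt.
Cobalt is a group-9 element; Co(II) is therefore d⁷.
With 4 monodentate ligands the coordination number is 4.
Chloride is a weak-field ligand.
For a high-spin 3d d⁷ ion with weak-field ligands the small Δₜ gives little square-planar CFSE advantage, so four ligands adopt the sterically favoured tetrahedral geometry.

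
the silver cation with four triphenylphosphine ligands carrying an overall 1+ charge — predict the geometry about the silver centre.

Ligand charges: triphenylphosphine is neutral. With an overall charge of +1 the silver centre must be in the +1 oxidation state.
Ag sits in group 11, so the d-electron count is 11 − 1 = 10.
Coordination number: 4.
A d¹⁰ ion has no crystal-field stabilisation preference between square planar and tetrahedral, so four ligands adopt the sterically favoured tetrahedral geometry.

tetrahedral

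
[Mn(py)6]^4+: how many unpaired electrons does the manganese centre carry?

3

Summing ligand charges against the +4 overall charge gives an oxidation state of +4 for manganese.
Mn sits in group 7, so the d-electron count is 7 − 4 = 3.
In an octahedral field the d³ configuration is t₂g³e_g⁰ (only one arrangement possible), giving 3 unpaired electrons.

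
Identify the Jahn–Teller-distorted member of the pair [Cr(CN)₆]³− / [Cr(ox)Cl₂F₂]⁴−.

[Cr(CN)₆]³−: Each cyanide is −1; balancing the −3 overall charge requires Cr(III). Chromium is a group-6 element; Cr(III) is therefore d³. The d³ configuration leaves the e_g set evenly filled (or empty) — no strong Jahn–Teller driving force.
[Cr(ox)Cl₂F₂]⁴−: Ligand charges: each oxalate is −2; each chloride is −1; each fluoride is −1. With an overall charge of −4 the chromium centre must be in the +2 oxidation state. Chromium is a group-6 element; Cr(II) is therefore d⁴. Chloride, fluoride, and oxalate are weak-field ligands for a first-row metal, so the complex is high-spin. The t₂g³e_g¹ (high-spin) configuration has an unevenly filled e_g set; the Jahn–Teller theorem predicts a tetragonal distortion (typically axial elongation) to lift the degeneracy.

[Cr(ox)Cl₂F₂]⁴−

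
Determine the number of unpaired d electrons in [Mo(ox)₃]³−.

3 unpaired electrons

Ligand charges: each oxalate is −2. With an overall charge of −3 the molybdenum centre must be in the +3 oxidation state.
Molybdenum is a group-6 element; Mo(III) is therefore d³.
Counting donor atoms: 3×oxalate (bidentate) → 6 donors. Coordination number = 6.
In an octahedral field the d³ configuration is t₂g³e_g⁰ (only one arrangement possible), giving 3 unpaired electrons.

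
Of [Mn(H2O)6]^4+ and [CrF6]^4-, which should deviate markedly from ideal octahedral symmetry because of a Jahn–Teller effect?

[CrF6]^4-

[Mn(H2O)6]^4+: Ligand charges: water is neutral. With an overall charge of +4 the manganese centre must be in the +4 oxidation state. Manganese is a group-7 element; Mn(IV) is therefore d³. The d³ configuration leaves the e_g set evenly filled (or empty) — no strong Jahn–Teller driving force.
[CrF6]^4-: Summing ligand charges against the −4 overall charge gives an oxidation state of +2 for chromium. Chromium is a group-6 element; Cr(II) is therefore d⁴. Fluoride is a weak-field ligand for a first-row metal, so the complex is high-spin. The t₂g³e_g¹ (high-spin) configuration has an unevenly filled e_g set; the Jahn–Teller theorem predicts a tetragonal distortion (typically axial elongation) to lift the degeneracy.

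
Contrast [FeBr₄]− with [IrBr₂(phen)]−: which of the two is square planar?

[IrBr₂(phen)]−

For [FeBr₄]−: Ligand charges: each bromide is −1. With an overall charge of −1 the iron centre must be in the +3 oxidation state. Iron is a group-8 element; Fe(III) is therefore d⁵. A high-spin d⁵ ion has zero CFSE in either geometry, so four ligands adopt the sterically favoured tetrahedral geometry. → tetrahedral.
For [IrBr₂(phen)]−: Each bromide is −1; 1,10-phenanthroline is neutral; balancing the −1 overall charge requires Ir(I). Ir sits in group 9, so the d-electron count is 9 − 1 = 8. A 5d d⁸ ion has a large crystal-field splitting; square planar leaves the high-energy d_{x²−y²} orbital empty and maximises CFSE. → square planar.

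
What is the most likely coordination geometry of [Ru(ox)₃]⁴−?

Summing ligand charges against the −4 overall charge gives an oxidation state of +2 for ruthenium.
Group 8 minus oxidation state 2 gives a d⁶ configuration.
Counting donor atoms: 3×oxalate (bidentate) → 6 donors. Coordination number = 6.
Six donors around a single metal centre give an octahedral coordination sphere.

octahedral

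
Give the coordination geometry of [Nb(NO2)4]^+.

Summing ligand charges against the +1 overall charge gives an oxidation state of +5 for niobium.
Nb sits in group 5, so the d-electron count is 5 − 5 = 0.
With 4 monodentate ligands the coordination number is 4.
A d⁰ ion has no crystal-field stabilisation preference between square planar and tetrahedral, so four ligands adopt the sterically favoured tetrahedral geometry.

tetrahedral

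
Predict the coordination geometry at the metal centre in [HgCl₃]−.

Summing ligand charges against the −1 overall charge gives an oxidation state of +2 for mercury.
Hg sits in group 12, so the d-electron count is 12 − 2 = 10.
Coordination number: 3.
Three ligands around a d¹⁰ centre minimise repulsion in a trigonal-planar arrangement.

trigonal planar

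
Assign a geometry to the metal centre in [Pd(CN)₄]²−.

Each cyanide is −1; balancing the −2 overall charge requires Pd(II).
Palladium is a group-10 element; Pd(II) is therefore d⁸.
Coordination number: 4.
A 4d d⁸ ion has a large crystal-field splitting; square planar leaves the high-energy d_{x²−y²} orbital empty and maximises CFSE.

square planar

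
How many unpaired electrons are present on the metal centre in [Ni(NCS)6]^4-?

Summing ligand charges against the −4 overall charge gives an oxidation state of +2 for nickel.
Group 10 minus oxidation state 2 gives a d⁸ configuration.
In an octahedral field the d⁸ configuration is t₂g⁶e_g² (only one arrangement possible), giving 2 unpaired electrons.

2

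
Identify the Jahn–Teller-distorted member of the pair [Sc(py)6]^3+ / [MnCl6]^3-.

[Sc(py)6]^3+: Summing ligand charges against the +3 overall charge gives an oxidation state of +3 for scandium. Sc sits in group 3, so the d-electron count is 3 − 3 = 0. The d⁰ configuration leaves the e_g set evenly filled (or empty) — no strong Jahn–Teller driving force.
[MnCl6]^3-: Summing ligand charges against the −3 overall charge gives an oxidation state of +3 for manganese. Manganese is a group-7 element; Mn(III) is therefore d⁴. Chloride is a weak-field ligand for a first-row metal, so the complex is high-spin. The t₂g³e_g¹ (high-spin) configuration has an unevenly filled e_g set; the Jahn–Teller theorem predicts a tetragonal distortion (typically axial elongation) to lift the degeneracy.

[MnCl6]^3-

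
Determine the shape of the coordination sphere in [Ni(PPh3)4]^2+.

square planar

Summing ligand charges against the +2 overall charge gives an oxidation state of +2 for nickel.
Ni sits in group 10, so the d-electron count is 10 − 2 = 8.
With 4 monodentate ligands the coordination number is 4.
Triphenylphosphine is a strong-field ligand (high in the spectrochemical series).
A 3d d⁸ ion with strong-field ligands gains enough CFSE to favour square planar over tetrahedral.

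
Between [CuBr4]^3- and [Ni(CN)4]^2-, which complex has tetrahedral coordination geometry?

For [CuBr4]^3-: Summing ligand charges against the −3 overall charge gives an oxidation state of +1 for copper. Group 11 minus oxidation state 1 gives a d¹⁰ configuration. A d¹⁰ ion has no crystal-field stabilisation preference between square planar and tetrahedral, so four ligands adopt the sterically favoured tetrahedral geometry. → tetrahedral.
For [Ni(CN)4]^2-: Each cyanide is −1; balancing the −2 overall charge requires Ni(II). Ni sits in group 10, so the d-electron count is 10 − 2 = 8. Cyanide is a strong-field ligand (high in the spectrochemical series). A 3d d⁸ ion with strong-field ligands gains enough CFSE to favour square planar over tetrahedral. → square planar.

[CuBr4]^3-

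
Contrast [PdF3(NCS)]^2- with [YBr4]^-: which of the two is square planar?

For [PdF3(NCS)]^2-: Each fluoride is −1; each isothiocyanate is −1; balancing the −2 overall charge requires Pd(II). Palladium is a group-10 element; Pd(II) is therefore d⁸. A 4d d⁸ ion has a large crystal-field splitting; square planar leaves the high-energy d_{x²−y²} orbital empty and maximises CFSE. → square planar.
For [YBr4]^-: Each bromide is −1; balancing the −1 overall charge requires Y(III). Yttrium is a group-3 element; Y(III) is therefore d⁰. A d⁰ ion has no crystal-field stabilisation preference between square planar and tetrahedral, so four ligands adopt the sterically favoured tetrahedral geometry. → tetrahedral.

[PdF3(NCS)]^2-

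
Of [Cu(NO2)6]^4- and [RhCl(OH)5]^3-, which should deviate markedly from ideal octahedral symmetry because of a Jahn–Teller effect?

[Cu(NO2)6]^4-: Each nitro (N-bound nitrite) is −1; balancing the −4 overall charge requires Cu(II). Copper is a group-11 element; Cu(II) is therefore d⁹. The t₂g⁶e_g³ configuration has an unevenly filled e_g set; the Jahn–Teller theorem predicts a tetragonal distortion (typically axial elongation) to lift the degeneracy.
[RhCl(OH)5]^3-: Each chloride is −1; each hydroxide is −1; balancing the −3 overall charge requires Rh(III). Rh sits in group 9, so the d-electron count is 9 − 3 = 6. A 4d ion has a large Δₒ and is invariably low-spin. The d⁶ configuration leaves the e_g set evenly filled (or empty) — no strong Jahn–Teller driving force.

[Cu(NO2)6]^4-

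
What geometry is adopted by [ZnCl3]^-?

trigonal planar

Ligand charges: each chloride is −1. With an overall charge of −1 the zinc centre must be in the +2 oxidation state.
Zn sits in group 12, so the d-electron count is 12 − 2 = 10.
Coordination number: 3.
Three ligands around a d¹⁰ centre minimise repulsion in a trigonal-planar arrangement.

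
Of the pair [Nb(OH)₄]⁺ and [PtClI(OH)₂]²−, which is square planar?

For [Nb(OH)₄]⁺: Summing ligand charges against the +1 overall charge gives an oxidation state of +5 for niobium. Niobium is a group-5 element; Nb(V) is therefore d⁰. A d⁰ ion has no crystal-field stabilisation preference between square planar and tetrahedral, so four ligands adopt the sterically favoured tetrahedral geometry. → tetrahedral.
For [PtClI(OH)₂]²−: Each chloride is −1; each iodide is −1; each hydroxide is −1; balancing the −2 overall charge requires Pt(II). Pt sits in group 10, so the d-electron count is 10 − 2 = 8. A 5d d⁸ ion has a large crystal-field splitting; square planar leaves the high-energy d_{x²−y²} orbital empty and maximises CFSE. → square planar.

[PtClI(OH)₂]²−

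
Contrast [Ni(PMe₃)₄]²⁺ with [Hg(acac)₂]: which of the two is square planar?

[Ni(PMe₃)₄]²⁺

For [Ni(PMe₃)₄]²⁺: Summing ligand charges against the +2 overall charge gives an oxidation state of +2 for nickel. Ni sits in group 10, so the d-electron count is 10 − 2 = 8. Trimethylphosphine is a strong-field ligand (high in the spectrochemical series). A 3d d⁸ ion with strong-field ligands gains enough CFSE to favour square planar over tetrahedral. → square planar.
For [Hg(acac)₂]: Summing ligand charges against the 0 overall charge gives an oxidation state of +2 for mercury. Hg sits in group 12, so the d-electron count is 12 − 2 = 10. A d¹⁰ ion has no crystal-field stabilisation preference between square planar and tetrahedral, so four ligands adopt the sterically favoured tetrahedral geometry. → tetrahedral.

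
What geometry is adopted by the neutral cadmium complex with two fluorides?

Ligand charges: each fluoride is −1. With an overall charge of 0 the cadmium centre must be in the +2 oxidation state.
Group 12 minus oxidation state 2 gives a d¹⁰ configuration.
Coordination number: 2.
A d¹⁰ ion with only two ligands adopts a linear arrangement (sp hybridisation; no CFSE preference).

linear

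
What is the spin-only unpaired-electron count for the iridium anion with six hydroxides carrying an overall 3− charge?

0 unpaired electrons

Each hydroxide is −1; balancing the −3 overall charge requires Ir(III).
Iridium is a group-9 element; Ir(III) is therefore d⁶.
The spin state decides the count: a 5d ion has a large Δₒ and is invariably low-spin.
An octahedral low-spin d⁶ ion is t₂g⁶e_g⁰, giving 0 unpaired electrons.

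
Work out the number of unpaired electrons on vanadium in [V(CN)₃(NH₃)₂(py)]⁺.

Each cyanide is −1; ammonia is neutral; pyridine is neutral; balancing the +1 overall charge requires V(IV).
V sits in group 5, so the d-electron count is 5 − 4 = 1.
In an octahedral field the d¹ configuration is t₂g¹e_g⁰ (only one arrangement possible), giving 1 unpaired electron.

1 unpaired electron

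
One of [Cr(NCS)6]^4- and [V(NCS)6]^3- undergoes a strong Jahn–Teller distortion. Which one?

[Cr(NCS)6]^4-

[Cr(NCS)6]^4-: Ligand charges: each isothiocyanate is −1. With an overall charge of −4 the chromium centre must be in the +2 oxidation state. Cr sits in group 6, so the d-electron count is 6 − 2 = 4. Isothiocyanate is a weak-field ligand for a first-row metal, so the complex is high-spin. The t₂g³e_g¹ (high-spin) configuration has an unevenly filled e_g set; the Jahn–Teller theorem predicts a tetragonal distortion (typically axial elongation) to lift the degeneracy.
[V(NCS)6]^3-: Each isothiocyanate is −1; balancing the −3 overall charge requires V(III). Vanadium is a group-5 element; V(III) is therefore d². The d² configuration leaves the e_g set evenly filled (or empty) — no strong Jahn–Teller driving force.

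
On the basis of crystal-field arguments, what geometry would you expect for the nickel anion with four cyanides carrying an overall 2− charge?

Ligand charges: each cyanide is −1. With an overall charge of −2 the nickel centre must be in the +2 oxidation state.
Ni sits in group 10, so the d-electron count is 10 − 2 = 8.
Coordination number: 4.
Cyanide is a strong-field ligand (high in the spectrochemical series).
A 3d d⁸ ion with strong-field ligands gains enough CFSE to favour square planar over tetrahedral.

square planar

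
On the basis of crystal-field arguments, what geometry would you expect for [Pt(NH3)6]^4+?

octahedral

Summing ligand charges against the +4 overall charge gives an oxidation state of +4 for platinum.
Group 10 minus oxidation state 4 gives a d⁶ configuration.
Coordination number: 6.
Six donors around a single metal centre give an octahedral coordination sphere.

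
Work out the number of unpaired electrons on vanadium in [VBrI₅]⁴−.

Each bromide is −1; each iodide is −1; balancing the −4 overall charge requires V(II).
Group 5 minus oxidation state 2 gives a d³ configuration.
In an octahedral field the d³ configuration is t₂g³e_g⁰ (only one arrangement possible), giving 3 unpaired electrons.

3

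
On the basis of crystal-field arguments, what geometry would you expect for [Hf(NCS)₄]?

tetrahedral

Ligand charges: each isothiocyanate is −1. With an overall charge of 0 the hafnium centre must be in the +4 oxidation state.
Hf sits in group 4, so the d-electron count is 4 − 4 = 0.
Coordination number: 4.
A d⁰ ion has no crystal-field stabilisation preference between square planar and tetrahedral, so four ligands adopt the sterically favoured tetrahedral geometry.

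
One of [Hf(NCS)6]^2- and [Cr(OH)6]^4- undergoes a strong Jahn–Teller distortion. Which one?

[Hf(NCS)6]^2-: Ligand charges: each isothiocyanate is −1. With an overall charge of −2 the hafnium centre must be in the +4 oxidation state. Hf sits in group 4, so the d-electron count is 4 − 4 = 0. The d⁰ configuration leaves the e_g set evenly filled (or empty) — no strong Jahn–Teller driving force.
[Cr(OH)6]^4-: Each hydroxide is −1; balancing the −4 overall charge requires Cr(II). Chromium is a group-6 element; Cr(II) is therefore d⁴. Hydroxide is a weak-field ligand for a first-row metal, so the complex is high-spin. The t₂g³e_g¹ (high-spin) configuration has an unevenly filled e_g set; the Jahn–Teller theorem predicts a tetragonal distortion (typically axial elongation) to lift the degeneracy.

[Cr(OH)6]^4-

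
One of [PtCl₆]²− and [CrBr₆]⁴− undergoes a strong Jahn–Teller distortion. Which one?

[PtCl₆]²−: Each chloride is −1; balancing the −2 overall charge requires Pt(IV). Pt sits in group 10, so the d-electron count is 10 − 4 = 6. A 5d ion has a large Δₒ and is invariably low-spin. The d⁶ configuration leaves the e_g set evenly filled (or empty) — no strong Jahn–Teller driving force.
[CrBr₆]⁴−: Summing ligand charges against the −4 overall charge gives an oxidation state of +2 for chromium. Chromium is a group-6 element; Cr(II) is therefore d⁴. Bromide is a weak-field ligand for a first-row metal, so the complex is high-spin. The t₂g³e_g¹ (high-spin) configuration has an unevenly filled e_g set; the Jahn–Teller theorem predicts a tetragonal distortion (typically axial elongation) to lift the degeneracy.

[CrBr₆]⁴−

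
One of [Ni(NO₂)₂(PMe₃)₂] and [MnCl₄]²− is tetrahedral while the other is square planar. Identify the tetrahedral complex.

[MnCl₄]²−

For [Ni(NO₂)₂(PMe₃)₂]: Ligand charges: each nitro (N-bound nitrite) is −1; trimethylphosphine is neutral. With an overall charge of 0 the nickel centre must be in the +2 oxidation state. Group 10 minus oxidation state 2 gives a d⁸ configuration. Nitro (N-bound nitrite) and trimethylphosphine are strong-field ligands (high in the spectrochemical series). A 3d d⁸ ion with strong-field ligands gains enough CFSE to favour square planar over tetrahedral. → square planar.
For [MnCl₄]²−: Ligand charges: each chloride is −1. With an overall charge of −2 the manganese centre must be in the +2 oxidation state. Group 7 minus oxidation state 2 gives a d⁵ configuration. A high-spin d⁵ ion has zero CFSE in either geometry, so four ligands adopt the sterically favoured tetrahedral geometry. → tetrahedral.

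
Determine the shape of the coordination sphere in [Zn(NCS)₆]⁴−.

octahedral

Summing ligand charges against the −4 overall charge gives an oxidation state of +2 for zinc.
Group 12 minus oxidation state 2 gives a d¹⁰ configuration.
Coordination number: 6.
Six donors around a single metal centre give an octahedral coordination sphere.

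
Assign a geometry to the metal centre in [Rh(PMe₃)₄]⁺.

Ligand charges: trimethylphosphine is neutral. With an overall charge of +1 the rhodium centre must be in the +1 oxidation state.
Rh sits in group 9, so the d-electron count is 9 − 1 = 8.
With 4 monodentate ligands the coordination number is 4.
A 4d d⁸ ion has a large crystal-field splitting; square planar leaves the high-energy d_{x²−y²} orbital empty and maximises CFSE.

square planar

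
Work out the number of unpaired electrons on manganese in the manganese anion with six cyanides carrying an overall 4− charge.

1 unpaired electron

Each cyanide is −1; balancing the −4 overall charge requires Mn(II).
Mn sits in group 7, so the d-electron count is 7 − 2 = 5.
The spin state decides the count: Cyanide is a strong-field ligand (high in the spectrochemical series) for a first-row metal, so the complex is low-spin.
An octahedral low-spin d⁵ ion is t₂g⁵e_g⁰, giving 1 unpaired electron.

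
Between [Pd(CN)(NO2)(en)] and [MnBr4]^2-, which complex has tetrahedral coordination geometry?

[MnBr4]^2-

For [Pd(CN)(NO2)(en)]: Summing ligand charges against the 0 overall charge gives an oxidation state of +2 for palladium. Group 10 minus oxidation state 2 gives a d⁸ configuration. A 4d d⁸ ion has a large crystal-field splitting; square planar leaves the high-energy d_{x²−y²} orbital empty and maximises CFSE. → square planar.
For [MnBr4]^2-: Each bromide is −1; balancing the −2 overall charge requires Mn(II). Manganese is a group-7 element; Mn(II) is therefore d⁵. A high-spin d⁵ ion has zero CFSE in either geometry, so four ligands adopt the sterically favoured tetrahedral geometry. → tetrahedral.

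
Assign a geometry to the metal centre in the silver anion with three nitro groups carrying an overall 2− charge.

trigonal planar

Ligand charges: each nitro (N-bound nitrite) is −1. With an overall charge of −2 the silver centre must be in the +1 oxidation state.
Ag sits in group 11, so the d-electron count is 11 − 1 = 10.
Coordination number: 3.
Three ligands around a d¹⁰ centre minimise repulsion in a trigonal-planar arrangement.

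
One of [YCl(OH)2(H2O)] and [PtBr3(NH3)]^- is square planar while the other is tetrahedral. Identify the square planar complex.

For [YCl(OH)2(H2O)]: Ligand charges: each chloride is −1; each hydroxide is −1; water is neutral. With an overall charge of 0 the yttrium centre must be in the +3 oxidation state. Y sits in group 3, so the d-electron count is 3 − 3 = 0. A d⁰ ion has no crystal-field stabilisation preference between square planar and tetrahedral, so four ligands adopt the sterically favoured tetrahedral geometry. → tetrahedral.
For [PtBr3(NH3)]^-: Ligand charges: each bromide is −1; ammonia is neutral. With an overall charge of −1 the platinum centre must be in the +2 oxidation state. Platinum is a group-10 element; Pt(II) is therefore d⁸. A 5d d⁸ ion has a large crystal-field splitting; square planar leaves the high-energy d_{x²−y²} orbital empty and maximises CFSE. → square planar.

[PtBr3(NH3)]^-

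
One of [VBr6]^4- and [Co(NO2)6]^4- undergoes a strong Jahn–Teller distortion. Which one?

[Co(NO2)6]^4-

[VBr6]^4-: Each bromide is −1; balancing the −4 overall charge requires V(II). Vanadium is a group-5 element; V(II) is therefore d³. The d³ configuration leaves the e_g set evenly filled (or empty) — no strong Jahn–Teller driving force.
[Co(NO2)6]^4-: Each nitro (N-bound nitrite) is −1; balancing the −4 overall charge requires Co(II). Cobalt is a group-9 element; Co(II) is therefore d⁷. Nitro (N-bound nitrite) is a strong-field ligand (high in the spectrochemical series) for a first-row metal, so the complex is low-spin. The t₂g⁶e_g¹ (low-spin) configuration has an unevenly filled e_g set; the Jahn–Teller theorem predicts a tetragonal distortion (typically axial elongation) to lift the degeneracy.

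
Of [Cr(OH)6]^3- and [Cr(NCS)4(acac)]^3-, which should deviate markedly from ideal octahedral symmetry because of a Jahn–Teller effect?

[Cr(NCS)4(acac)]^3-

[Cr(OH)6]^3-: Each hydroxide is −1; balancing the −3 overall charge requires Cr(III). Group 6 minus oxidation state 3 gives a d³ configuration. The d³ configuration leaves the e_g set evenly filled (or empty) — no strong Jahn–Teller driving force.
[Cr(NCS)4(acac)]^3-: Each isothiocyanate is −1; each acetylacetonate is −1; balancing the −3 overall charge requires Cr(II). Group 6 minus oxidation state 2 gives a d⁴ configuration. Acetylacetonate and isothiocyanate are weak-field ligands for a first-row metal, so the complex is high-spin. The t₂g³e_g¹ (high-spin) configuration has an unevenly filled e_g set; the Jahn–Teller theorem predicts a tetragonal distortion (typically axial elongation) to lift the degeneracy.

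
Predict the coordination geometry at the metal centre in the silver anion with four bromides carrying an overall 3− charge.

tetrahedral

Ligand charges: each bromide is −1. With an overall charge of −3 the silver centre must be in the +1 oxidation state.
Silver is a group-11 element; Ag(I) is therefore d¹⁰.
With 4 monodentate ligands the coordination number is 4.
A d¹⁰ ion has no crystal-field stabilisation preference between square planar and tetrahedral, so four ligands adopt the sterically favoured tetrahedral geometry.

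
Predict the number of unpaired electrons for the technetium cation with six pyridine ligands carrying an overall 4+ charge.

Ligand charges: pyridine is neutral. With an overall charge of +4 the technetium centre must be in the +4 oxidation state.
Tc sits in group 7, so the d-electron count is 7 − 4 = 3.
In an octahedral field the d³ configuration is t₂g³e_g⁰ (only one arrangement possible), giving 3 unpaired electrons.

3 unpaired electrons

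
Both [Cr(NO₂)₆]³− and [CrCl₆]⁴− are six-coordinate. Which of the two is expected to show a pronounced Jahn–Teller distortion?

[Cr(NO₂)₆]³−: Summing ligand charges against the −3 overall charge gives an oxidation state of +3 for chromium. Cr sits in group 6, so the d-electron count is 6 − 3 = 3. The d³ configuration leaves the e_g set evenly filled (or empty) — no strong Jahn–Teller driving force.
[CrCl₆]⁴−: Summing ligand charges against the −4 overall charge gives an oxidation state of +2 for chromium. Group 6 minus oxidation state 2 gives a d⁴ configuration. Chloride is a weak-field ligand for a first-row metal, so the complex is high-spin. The t₂g³e_g¹ (high-spin) configuration has an unevenly filled e_g set; the Jahn–Teller theorem predicts a tetragonal distortion (typically axial elongation) to lift the degeneracy.

[CrCl₆]⁴−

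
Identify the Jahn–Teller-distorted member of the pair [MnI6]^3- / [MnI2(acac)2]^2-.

[MnI6]^3-

[MnI6]^3-: Ligand charges: each iodide is −1. With an overall charge of −3 the manganese centre must be in the +3 oxidation state. Group 7 minus oxidation state 3 gives a d⁴ configuration. Iodide is a weak-field ligand for a first-row metal, so the complex is high-spin. The t₂g³e_g¹ (high-spin) configuration has an unevenly filled e_g set; the Jahn–Teller theorem predicts a tetragonal distortion (typically axial elongation) to lift the degeneracy.
[MnI2(acac)2]^2-: Ligand charges: each iodide is −1; each acetylacetonate is −1. With an overall charge of −2 the manganese centre must be in the +2 oxidation state. Group 7 minus oxidation state 2 gives a d⁵ configuration. Acetylacetonate and iodide are weak-field ligands for a first-row metal, so the complex is high-spin. The d⁵ configuration leaves the e_g set evenly filled (or empty) — no strong Jahn–Teller driving force.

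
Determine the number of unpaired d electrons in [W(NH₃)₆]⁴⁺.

2

Summing ligand charges against the +4 overall charge gives an oxidation state of +4 for tungsten.
W sits in group 6, so the d-electron count is 6 − 4 = 2.
In an octahedral field the d² configuration is t₂g²e_g⁰ (only one arrangement possible), giving 2 unpaired electrons.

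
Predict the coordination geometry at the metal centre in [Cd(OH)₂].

Each hydroxide is −1; balancing the 0 overall charge requires Cd(II).
Cd sits in group 12, so the d-electron count is 12 − 2 = 10.
With 2 monodentate ligands the coordination number is 2.
A d¹⁰ ion with only two ligands adopts a linear arrangement (sp hybridisation; no CFSE preference).

linear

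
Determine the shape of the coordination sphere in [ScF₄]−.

tetrahedral

Ligand charges: each fluoride is −1. With an overall charge of −1 the scandium centre must be in the +3 oxidation state.
Scandium is a group-3 element; Sc(III) is therefore d⁰.
With 4 monodentate ligands the coordination number is 4.
A d⁰ ion has no crystal-field stabilisation preference between square planar and tetrahedral, so four ligands adopt the sterically favoured tetrahedral geometry.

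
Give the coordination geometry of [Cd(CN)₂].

Ligand charges: each cyanide is −1. With an overall charge of 0 the cadmium centre must be in the +2 oxidation state.
Group 12 minus oxidation state 2 gives a d¹⁰ configuration.
With 2 monodentate ligands the coordination number is 2.
A d¹⁰ ion with only two ligands adopts a linear arrangement (sp hybridisation; no CFSE preference).

linear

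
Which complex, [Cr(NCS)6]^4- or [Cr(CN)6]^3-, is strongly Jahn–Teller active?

[Cr(NCS)6]^4-: Ligand charges: each isothiocyanate is −1. With an overall charge of −4 the chromium centre must be in the +2 oxidation state. Cr sits in group 6, so the d-electron count is 6 − 2 = 4. Isothiocyanate is a weak-field ligand for a first-row metal, so the complex is high-spin. The t₂g³e_g¹ (high-spin) configuration has an unevenly filled e_g set; the Jahn–Teller theorem predicts a tetragonal distortion (typically axial elongation) to lift the degeneracy.
[Cr(CN)6]^3-: Each cyanide is −1; balancing the −3 overall charge requires Cr(III). Group 6 minus oxidation state 3 gives a d³ configuration. The d³ configuration leaves the e_g set evenly filled (or empty) — no strong Jahn–Teller driving force.

[Cr(NCS)6]^4-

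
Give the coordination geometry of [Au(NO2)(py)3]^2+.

Summing ligand charges against the +2 overall charge gives an oxidation state of +3 for gold.
Gold is a group-11 element; Au(III) is therefore d⁸.
Coordination number: 4.
A 5d d⁸ ion has a large crystal-field splitting; square planar leaves the high-energy d_{x²−y²} orbital empty and maximises CFSE.

square planar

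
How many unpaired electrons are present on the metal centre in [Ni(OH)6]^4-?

Summing ligand charges against the −4 overall charge gives an oxidation state of +2 for nickel.
Nickel is a group-10 element; Ni(II) is therefore d⁸.
In an octahedral field the d⁸ configuration is t₂g⁶e_g² (only one arrangement possible), giving 2 unpaired electrons.

2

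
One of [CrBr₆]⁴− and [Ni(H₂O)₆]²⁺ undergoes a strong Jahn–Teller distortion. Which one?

[CrBr₆]⁴−

[CrBr₆]⁴−: Summing ligand charges against the −4 overall charge gives an oxidation state of +2 for chromium. Cr sits in group 6, so the d-electron count is 6 − 2 = 4. Bromide is a weak-field ligand for a first-row metal, so the complex is high-spin. The t₂g³e_g¹ (high-spin) configuration has an unevenly filled e_g set; the Jahn–Teller theorem predicts a tetragonal distortion (typically axial elongation) to lift the degeneracy.
[Ni(H₂O)₆]²⁺: Summing ligand charges against the +2 overall charge gives an oxidation state of +2 for nickel. Group 10 minus oxidation state 2 gives a d⁸ configuration. The d⁸ configuration leaves the e_g set evenly filled (or empty) — no strong Jahn–Teller driving force.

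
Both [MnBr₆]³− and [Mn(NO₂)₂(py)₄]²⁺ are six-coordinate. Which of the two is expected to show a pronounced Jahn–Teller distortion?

[MnBr₆]³−

[MnBr₆]³−: Each bromide is −1; balancing the −3 overall charge requires Mn(III). Mn sits in group 7, so the d-electron count is 7 − 3 = 4. Bromide is a weak-field ligand for a first-row metal, so the complex is high-spin. The t₂g³e_g¹ (high-spin) configuration has an unevenly filled e_g set; the Jahn–Teller theorem predicts a tetragonal distortion (typically axial elongation) to lift the degeneracy.
[Mn(NO₂)₂(py)₄]²⁺: Ligand charges: each nitro (N-bound nitrite) is −1; pyridine is neutral. With an overall charge of +2 the manganese centre must be in the +4 oxidation state. Mn sits in group 7, so the d-electron count is 7 − 4 = 3. The d³ configuration leaves the e_g set evenly filled (or empty) — no strong Jahn–Teller driving force.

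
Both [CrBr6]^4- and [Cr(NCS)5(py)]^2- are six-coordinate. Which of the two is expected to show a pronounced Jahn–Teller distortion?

[CrBr6]^4-

[CrBr6]^4-: Ligand charges: each bromide is −1. With an overall charge of −4 the chromium centre must be in the +2 oxidation state. Chromium is a group-6 element; Cr(II) is therefore d⁴. Bromide is a weak-field ligand for a first-row metal, so the complex is high-spin. The t₂g³e_g¹ (high-spin) configuration has an unevenly filled e_g set; the Jahn–Teller theorem predicts a tetragonal distortion (typically axial elongation) to lift the degeneracy.
[Cr(NCS)5(py)]^2-: Ligand charges: each isothiocyanate is −1; pyridine is neutral. With an overall charge of −2 the chromium centre must be in the +3 oxidation state. Group 6 minus oxidation state 3 gives a d³ configuration. The d³ configuration leaves the e_g set evenly filled (or empty) — no strong Jahn–Teller driving force.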